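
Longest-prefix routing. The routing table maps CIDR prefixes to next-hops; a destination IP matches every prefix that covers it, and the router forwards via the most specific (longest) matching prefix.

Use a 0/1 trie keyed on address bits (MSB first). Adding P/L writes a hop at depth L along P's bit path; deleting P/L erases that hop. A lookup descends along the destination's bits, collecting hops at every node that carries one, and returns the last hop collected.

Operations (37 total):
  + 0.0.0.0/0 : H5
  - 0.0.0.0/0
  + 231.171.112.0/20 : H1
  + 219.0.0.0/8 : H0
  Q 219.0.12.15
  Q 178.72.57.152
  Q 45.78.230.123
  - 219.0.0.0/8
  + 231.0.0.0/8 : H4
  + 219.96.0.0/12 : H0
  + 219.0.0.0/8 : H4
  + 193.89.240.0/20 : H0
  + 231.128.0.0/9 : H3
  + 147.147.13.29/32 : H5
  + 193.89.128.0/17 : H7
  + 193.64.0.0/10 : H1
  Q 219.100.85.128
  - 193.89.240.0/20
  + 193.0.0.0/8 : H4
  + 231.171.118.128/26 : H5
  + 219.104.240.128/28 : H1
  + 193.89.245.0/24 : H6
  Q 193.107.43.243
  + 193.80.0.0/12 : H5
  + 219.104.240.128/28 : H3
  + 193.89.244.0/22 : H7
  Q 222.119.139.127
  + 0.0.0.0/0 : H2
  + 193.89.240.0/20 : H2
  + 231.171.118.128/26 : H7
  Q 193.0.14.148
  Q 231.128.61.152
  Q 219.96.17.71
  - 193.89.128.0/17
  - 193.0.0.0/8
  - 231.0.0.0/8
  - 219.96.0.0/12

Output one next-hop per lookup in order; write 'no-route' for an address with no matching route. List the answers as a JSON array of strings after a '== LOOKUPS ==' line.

Process each operation:
  + 0.0.0.0/0 (H5) depth=0
  del 0.0.0.0/0 (clear depth 0)
  + 231.171.112.0/20 (H1) depth=20
  + 219.0.0.0/8 (H0) depth=8
  lookup 219.0.12.15: bits 11011011 walk d0:-→d1:-→d2:-→d3:-→d4:-→d5:-→d6:-→d7:-→d8:H0 -> H0
  lookup 178.72.57.152: bits 1 walk d0:-→d1:- -> no-route
  lookup 45.78.230.123: bits ε walk d0:- -> no-route
  del 219.0.0.0/8 (clear depth 8)
  + 231.0.0.0/8 (H4) depth=8
  + 219.96.0.0/12 (H0) depth=12
  + 219.0.0.0/8 (H4) depth=8
  + 193.89.240.0/20 (H0) depth=20
  + 231.128.0.0/9 (H3) depth=9
  + 147.147.13.29/32 (H5) depth=32
  + 193.89.128.0/17 (H7) depth=17
  + 193.64.0.0/10 (H1) depth=10
  lookup 219.100.85.128: bits 110110110110 walk d0:-→d1:-→d2:-→d3:-→d4:-→d5:-→d6:-→d7:-→d8:H4→d9:-→d10:-→d11:-→d12:H0 -> H0
  del 193.89.240.0/20 (clear depth 20)
  + 193.0.0.0/8 (H4) depth=8
  + 231.171.118.128/26 (H5) depth=26
  + 219.104.240.128/28 (H1) depth=28
  + 193.89.245.0/24 (H6) depth=24
  lookup 193.107.43.243: bits 1100000101 walk d0:-→d1:-→d2:-→d3:-→d4:-→d5:-→d6:-→d7:-→d8:H4→d9:-→d10:H1 -> H1
  + 193.80.0.0/12 (H5) depth=12
  + 219.104.240.128/28 (H3) depth=28
  + 193.89.244.0/22 (H7) depth=22
  lookup 222.119.139.127: bits 11011 walk d0:-→d1:-→d2:-→d3:-→d4:-→d5:- -> no-route
  + 0.0.0.0/0 (H2) depth=0
  + 193.89.240.0/20 (H2) depth=20
  + 231.171.118.128/26 (H7) depth=26
  lookup 193.0.14.148: bits 110000010 walk d0:H2→d1:-→d2:-→d3:-→d4:-→d5:-→d6:-→d7:-→d8:H4→d9:- -> H4
  lookup 231.128.61.152: bits 1110011110 walk d0:H2→d1:-→d2:-→d3:-→d4:-→d5:-→d6:-→d7:-→d8:H4→d9:H3→d10:- -> H3
  lookup 219.96.17.71: bits 110110110110 walk d0:H2→d1:-→d2:-→d3:-→d4:-→d5:-→d6:-→d7:-→d8:H4→d9:-→d10:-→d11:-→d12:H0 -> H0
  del 193.89.128.0/17 (clear depth 17)
  del 193.0.0.0/8 (clear depth 8)
  del 231.0.0.0/8 (clear depth 8)
  del 219.96.0.0/12 (clear depth 12)

== LOOKUPS ==
["H0","no-route","no-route","H0","H1","no-route","H4","H3","H0"]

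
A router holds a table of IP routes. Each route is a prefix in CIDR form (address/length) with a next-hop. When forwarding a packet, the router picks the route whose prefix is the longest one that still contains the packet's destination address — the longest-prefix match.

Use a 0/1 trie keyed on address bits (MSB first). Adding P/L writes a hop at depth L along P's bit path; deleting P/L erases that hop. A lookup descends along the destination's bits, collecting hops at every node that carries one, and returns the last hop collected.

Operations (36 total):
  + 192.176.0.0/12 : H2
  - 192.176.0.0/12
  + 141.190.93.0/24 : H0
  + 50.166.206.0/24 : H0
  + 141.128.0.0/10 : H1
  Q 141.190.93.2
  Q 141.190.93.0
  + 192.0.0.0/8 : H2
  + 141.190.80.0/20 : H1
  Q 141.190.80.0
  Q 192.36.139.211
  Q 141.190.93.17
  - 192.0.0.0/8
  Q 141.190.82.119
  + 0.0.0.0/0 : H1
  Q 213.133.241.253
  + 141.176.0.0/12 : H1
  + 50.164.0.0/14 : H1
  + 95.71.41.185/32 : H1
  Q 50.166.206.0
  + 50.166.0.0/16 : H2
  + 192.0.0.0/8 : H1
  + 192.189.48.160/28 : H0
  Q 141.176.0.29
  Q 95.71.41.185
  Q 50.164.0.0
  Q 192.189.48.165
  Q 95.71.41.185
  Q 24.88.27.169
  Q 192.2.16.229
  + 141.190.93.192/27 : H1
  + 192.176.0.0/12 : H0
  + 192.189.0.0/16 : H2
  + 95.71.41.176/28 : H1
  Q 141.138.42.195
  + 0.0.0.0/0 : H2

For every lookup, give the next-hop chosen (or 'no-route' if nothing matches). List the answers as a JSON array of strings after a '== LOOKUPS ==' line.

Process each operation:
  add 192.176.0.0/12 -> H2 at depth 12
  - 192.176.0.0/12 clear@12
  add 141.190.93.0/24 -> H0 at depth 24
  add 50.166.206.0/24 -> H0 at depth 24
  add 141.128.0.0/10 -> H1 at depth 10
  ? 141.190.93.2  path d0:-→d1:-→d2:-→d3:-→d4:-→d5:-→d6:-→d7:-→d8:-→d9:-→d10:H1→d11:-→d12:-→d13:-→d14:-→d15:-→d16:-→d17:-→d18:-→d19:-→d20:-→d21:-→d22:-→d23:-→d24:H0  best=H0
  ? 141.190.93.0  path d0:-→d1:-→d2:-→d3:-→d4:-→d5:-→d6:-→d7:-→d8:-→d9:-→d10:H1→d11:-→d12:-→d13:-→d14:-→d15:-→d16:-→d17:-→d18:-→d19:-→d20:-→d21:-→d22:-→d23:-→d24:H0  best=H0
  add 192.0.0.0/8 -> H2 at depth 8
  add 141.190.80.0/20 -> H1 at depth 20
  ? 141.190.80.0  path d0:-→d1:-→d2:-→d3:-→d4:-→d5:-→d6:-→d7:-→d8:-→d9:-→d10:H1→d11:-→d12:-→d13:-→d14:-→d15:-→d16:-→d17:-→d18:-→d19:-→d20:H1  best=H1
  ? 192.36.139.211  path d0:-→d1:-→d2:-→d3:-→d4:-→d5:-→d6:-→d7:-→d8:H2  best=H2
  ? 141.190.93.17  path d0:-→d1:-→d2:-→d3:-→d4:-→d5:-→d6:-→d7:-→d8:-→d9:-→d10:H1→d11:-→d12:-→d13:-→d14:-→d15:-→d16:-→d17:-→d18:-→d19:-→d20:H1→d21:-→d22:-→d23:-→d24:H0  best=H0
  - 192.0.0.0/8 clear@8
  ? 141.190.82.119  path d0:-→d1:-→d2:-→d3:-→d4:-→d5:-→d6:-→d7:-→d8:-→d9:-→d10:H1→d11:-→d12:-→d13:-→d14:-→d15:-→d16:-→d17:-→d18:-→d19:-→d20:H1  best=H1
  add 0.0.0.0/0 -> H1 at depth 0
  ? 213.133.241.253  path d0:H1→d1:-→d2:-→d3:-  best=H1
  add 141.176.0.0/12 -> H1 at depth 12
  add 50.164.0.0/14 -> H1 at depth 14
  add 95.71.41.185/32 -> H1 at depth 32
  ? 50.166.206.0  path d0:H1→d1:-→d2:-→d3:-→d4:-→d5:-→d6:-→d7:-→d8:-→d9:-→d10:-→d11:-→d12:-→d13:-→d14:H1→d15:-→d16:-→d17:-→d18:-→d19:-→d20:-→d21:-→d22:-→d23:-→d24:H0  best=H0
  add 50.166.0.0/16 -> H2 at depth 16
  add 192.0.0.0/8 -> H1 at depth 8
  add 192.189.48.160/28 -> H0 at depth 28
  ? 141.176.0.29  path d0:H1→d1:-→d2:-→d3:-→d4:-→d5:-→d6:-→d7:-→d8:-→d9:-→d10:H1→d11:-→d12:H1  best=H1
  ? 95.71.41.185  path d0:H1→d1:-→d2:-→d3:-→d4:-→d5:-→d6:-→d7:-→d8:-→d9:-→d10:-→d11:-→d12:-→d13:-→d14:-→d15:-→d16:-→d17:-→d18:-→d19:-→d20:-→d21:-→d22:-→d23:-→d24:-→d25:-→d26:-→d27:-→d28:-→d29:-→d30:-→d31:-→d32:H1  best=H1
  ? 50.164.0.0  path d0:H1→d1:-→d2:-→d3:-→d4:-→d5:-→d6:-→d7:-→d8:-→d9:-→d10:-→d11:-→d12:-→d13:-→d14:H1  best=H1
  ? 192.189.48.165  path d0:H1→d1:-→d2:-→d3:-→d4:-→d5:-→d6:-→d7:-→d8:H1→d9:-→d10:-→d11:-→d12:-→d13:-→d14:-→d15:-→d16:-→d17:-→d18:-→d19:-→d20:-→d21:-→d22:-→d23:-→d24:-→d25:-→d26:-→d27:-→d28:H0  best=H0
  ? 95.71.41.185  path d0:H1→d1:-→d2:-→d3:-→d4:-→d5:-→d6:-→d7:-→d8:-→d9:-→d10:-→d11:-→d12:-→d13:-→d14:-→d15:-→d16:-→d17:-→d18:-→d19:-→d20:-→d21:-→d22:-→d23:-→d24:-→d25:-→d26:-→d27:-→d28:-→d29:-→d30:-→d31:-→d32:H1  best=H1
  ? 24.88.27.169  path d0:H1→d1:-→d2:-  best=H1
  ? 192.2.16.229  path d0:H1→d1:-→d2:-→d3:-→d4:-→d5:-→d6:-→d7:-→d8:H1  best=H1
  add 141.190.93.192/27 -> H1 at depth 27
  add 192.176.0.0/12 -> H0 at depth 12
  add 192.189.0.0/16 -> H2 at depth 16
  add 95.71.41.176/28 -> H1 at depth 28
  ? 141.138.42.195  path d0:H1→d1:-→d2:-→d3:-→d4:-→d5:-→d6:-→d7:-→d8:-→d9:-→d10:H1  best=H1
  add 0.0.0.0/0 -> H2 at depth 0

== LOOKUPS ==
["H0","H0","H1","H2","H0","H1","H1","H0","H1","H1","H1","H0","H1","H1","H1","H1"]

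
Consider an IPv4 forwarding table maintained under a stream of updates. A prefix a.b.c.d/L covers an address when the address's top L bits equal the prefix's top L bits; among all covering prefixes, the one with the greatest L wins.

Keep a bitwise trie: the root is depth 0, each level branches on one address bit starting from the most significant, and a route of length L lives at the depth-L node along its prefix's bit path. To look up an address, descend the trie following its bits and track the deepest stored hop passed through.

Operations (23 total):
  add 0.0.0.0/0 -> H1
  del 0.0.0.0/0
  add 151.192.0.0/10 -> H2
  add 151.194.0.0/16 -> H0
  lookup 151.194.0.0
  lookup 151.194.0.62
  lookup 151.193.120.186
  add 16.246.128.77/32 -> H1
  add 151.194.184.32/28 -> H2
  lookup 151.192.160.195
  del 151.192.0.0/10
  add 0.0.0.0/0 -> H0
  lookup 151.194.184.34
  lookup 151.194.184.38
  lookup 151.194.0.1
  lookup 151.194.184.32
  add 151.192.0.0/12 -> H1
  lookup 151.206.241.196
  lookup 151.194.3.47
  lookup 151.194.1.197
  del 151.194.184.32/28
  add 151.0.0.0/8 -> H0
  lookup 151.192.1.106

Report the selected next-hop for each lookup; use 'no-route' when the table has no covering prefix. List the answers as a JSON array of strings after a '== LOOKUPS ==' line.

Process each operation:
  + 0.0.0.0/0 (H1) depth=0
  del 0.0.0.0/0 (clear depth 0)
  + 151.192.0.0/10 (H2) depth=10
  + 151.194.0.0/16 (H0) depth=16
  lookup 151.194.0.0: bits 1001011111000010 walk d0:-→d1:-→d2:-→d3:-→d4:-→d5:-→d6:-→d7:-→d8:-→d9:-→d10:H2→d11:-→d12:-→d13:-→d14:-→d15:-→d16:H0 -> H0
  lookup 151.194.0.62: bits 1001011111000010 walk d0:-→d1:-→d2:-→d3:-→d4:-→d5:-→d6:-→d7:-→d8:-→d9:-→d10:H2→d11:-→d12:-→d13:-→d14:-→d15:-→d16:H0 -> H0
  lookup 151.193.120.186: bits 10010111110000 walk d0:-→d1:-→d2:-→d3:-→d4:-→d5:-→d6:-→d7:-→d8:-→d9:-→d10:H2→d11:-→d12:-→d13:-→d14:- -> H2
  + 16.246.128.77/32 (H1) depth=32
  + 151.194.184.32/28 (H2) depth=28
  lookup 151.192.160.195: bits 10010111110000 walk d0:-→d1:-→d2:-→d3:-→d4:-→d5:-→d6:-→d7:-→d8:-→d9:-→d10:H2→d11:-→d12:-→d13:-→d14:- -> H2
  del 151.192.0.0/10 (clear depth 10)
  + 0.0.0.0/0 (H0) depth=0
  lookup 151.194.184.34: bits 1001011111000010101110000010 walk d0:H0→d1:-→d2:-→d3:-→d4:-→d5:-→d6:-→d7:-→d8:-→d9:-→d10:-→d11:-→d12:-→d13:-→d14:-→d15:-→d16:H0→d17:-→d18:-→d19:-→d20:-→d21:-→d22:-→d23:-→d24:-→d25:-→d26:-→d27:-→d28:H2 -> H2
  lookup 151.194.184.38: bits 1001011111000010101110000010 walk d0:H0→d1:-→d2:-→d3:-→d4:-→d5:-→d6:-→d7:-→d8:-→d9:-→d10:-→d11:-→d12:-→d13:-→d14:-→d15:-→d16:H0→d17:-→d18:-→d19:-→d20:-→d21:-→d22:-→d23:-→d24:-→d25:-→d26:-→d27:-→d28:H2 -> H2
  lookup 151.194.0.1: bits 1001011111000010 walk d0:H0→d1:-→d2:-→d3:-→d4:-→d5:-→d6:-→d7:-→d8:-→d9:-→d10:-→d11:-→d12:-→d13:-→d14:-→d15:-→d16:H0 -> H0
  lookup 151.194.184.32: bits 1001011111000010101110000010 walk d0:H0→d1:-→d2:-→d3:-→d4:-→d5:-→d6:-→d7:-→d8:-→d9:-→d10:-→d11:-→d12:-→d13:-→d14:-→d15:-→d16:H0→d17:-→d18:-→d19:-→d20:-→d21:-→d22:-→d23:-→d24:-→d25:-→d26:-→d27:-→d28:H2 -> H2
  + 151.192.0.0/12 (H1) depth=12
  lookup 151.206.241.196: bits 100101111100 walk d0:H0→d1:-→d2:-→d3:-→d4:-→d5:-→d6:-→d7:-→d8:-→d9:-→d10:-→d11:-→d12:H1 -> H1
  lookup 151.194.3.47: bits 1001011111000010 walk d0:H0→d1:-→d2:-→d3:-→d4:-→d5:-→d6:-→d7:-→d8:-→d9:-→d10:-→d11:-→d12:H1→d13:-→d14:-→d15:-→d16:H0 -> H0
  lookup 151.194.1.197: bits 1001011111000010 walk d0:H0→d1:-→d2:-→d3:-→d4:-→d5:-→d6:-→d7:-→d8:-→d9:-→d10:-→d11:-→d12:H1→d13:-→d14:-→d15:-→d16:H0 -> H0
  del 151.194.184.32/28 (clear depth 28)
  + 151.0.0.0/8 (H0) depth=8
  lookup 151.192.1.106: bits 10010111110000 walk d0:H0→d1:-→d2:-→d3:-→d4:-→d5:-→d6:-→d7:-→d8:H0→d9:-→d10:-→d11:-→d12:H1→d13:-→d14:- -> H1

== LOOKUPS ==
["H0","H0","H2","H2","H2","H2","H0","H2","H1","H0","H0","H1"]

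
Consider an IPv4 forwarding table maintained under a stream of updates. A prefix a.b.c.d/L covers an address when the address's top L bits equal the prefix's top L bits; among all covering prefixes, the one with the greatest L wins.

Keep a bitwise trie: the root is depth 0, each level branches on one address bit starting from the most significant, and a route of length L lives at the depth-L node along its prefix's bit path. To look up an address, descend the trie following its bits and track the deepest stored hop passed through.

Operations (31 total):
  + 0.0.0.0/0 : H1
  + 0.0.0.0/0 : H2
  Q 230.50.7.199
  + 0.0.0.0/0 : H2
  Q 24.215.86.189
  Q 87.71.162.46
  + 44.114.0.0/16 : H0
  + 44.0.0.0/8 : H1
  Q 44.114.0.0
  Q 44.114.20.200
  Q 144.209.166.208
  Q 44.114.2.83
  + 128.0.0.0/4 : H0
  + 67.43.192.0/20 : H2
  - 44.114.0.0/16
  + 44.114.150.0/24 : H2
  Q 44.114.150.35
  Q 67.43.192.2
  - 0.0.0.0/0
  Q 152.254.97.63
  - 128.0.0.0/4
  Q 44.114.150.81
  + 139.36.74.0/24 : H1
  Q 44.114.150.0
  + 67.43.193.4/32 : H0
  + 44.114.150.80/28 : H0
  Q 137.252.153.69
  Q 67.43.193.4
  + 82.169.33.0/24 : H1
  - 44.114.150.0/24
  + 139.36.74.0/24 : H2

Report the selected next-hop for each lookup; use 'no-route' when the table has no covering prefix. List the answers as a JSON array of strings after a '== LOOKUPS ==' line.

Trace:
  + 0.0.0.0/0 (H1) depth=0
  + 0.0.0.0/0 (H2) depth=0
  ? 230.50.7.199  path d0:H2  best=H2
  + 0.0.0.0/0 (H2) depth=0
  ? 24.215.86.189  path d0:H2  best=H2
  ? 87.71.162.46  path d0:H2  best=H2
  + 44.114.0.0/16 (H0) depth=16
  + 44.0.0.0/8 (H1) depth=8
  ? 44.114.0.0  path d0:H2→d1:-→d2:-→d3:-→d4:-→d5:-→d6:-→d7:-→d8:H1→d9:-→d10:-→d11:-→d12:-→d13:-→d14:-→d15:-→d16:H0  best=H0
  ? 44.114.20.200  path d0:H2→d1:-→d2:-→d3:-→d4:-→d5:-→d6:-→d7:-→d8:H1→d9:-→d10:-→d11:-→d12:-→d13:-→d14:-→d15:-→d16:H0  best=H0
  ? 144.209.166.208  path d0:H2  best=H2
  ? 44.114.2.83  path d0:H2→d1:-→d2:-→d3:-→d4:-→d5:-→d6:-→d7:-→d8:H1→d9:-→d10:-→d11:-→d12:-→d13:-→d14:-→d15:-→d16:H0  best=H0
  + 128.0.0.0/4 (H0) depth=4
  + 67.43.192.0/20 (H2) depth=20
  - 44.114.0.0/16 clear@16
  + 44.114.150.0/24 (H2) depth=24
  ? 44.114.150.35  path d0:H2→d1:-→d2:-→d3:-→d4:-→d5:-→d6:-→d7:-→d8:H1→d9:-→d10:-→d11:-→d12:-→d13:-→d14:-→d15:-→d16:-→d17:-→d18:-→d19:-→d20:-→d21:-→d22:-→d23:-→d24:H2  best=H2
  ? 67.43.192.2  path d0:H2→d1:-→d2:-→d3:-→d4:-→d5:-→d6:-→d7:-→d8:-→d9:-→d10:-→d11:-→d12:-→d13:-→d14:-→d15:-→d16:-→d17:-→d18:-→d19:-→d20:H2  best=H2
  - 0.0.0.0/0 clear@0
  ? 152.254.97.63  path d0:-→d1:-→d2:-→d3:-  best=no-route
  - 128.0.0.0/4 clear@4
  ? 44.114.150.81  path d0:-→d1:-→d2:-→d3:-→d4:-→d5:-→d6:-→d7:-→d8:H1→d9:-→d10:-→d11:-→d12:-→d13:-→d14:-→d15:-→d16:-→d17:-→d18:-→d19:-→d20:-→d21:-→d22:-→d23:-→d24:H2  best=H2
  + 139.36.74.0/24 (H1) depth=24
  ? 44.114.150.0  path d0:-→d1:-→d2:-→d3:-→d4:-→d5:-→d6:-→d7:-→d8:H1→d9:-→d10:-→d11:-→d12:-→d13:-→d14:-→d15:-→d16:-→d17:-→d18:-→d19:-→d20:-→d21:-→d22:-→d23:-→d24:H2  best=H2
  + 67.43.193.4/32 (H0) depth=32
  + 44.114.150.80/28 (H0) depth=28
  ? 137.252.153.69  path d0:-→d1:-→d2:-→d3:-→d4:-→d5:-→d6:-  best=no-route
  ? 67.43.193.4  path d0:-→d1:-→d2:-→d3:-→d4:-→d5:-→d6:-→d7:-→d8:-→d9:-→d10:-→d11:-→d12:-→d13:-→d14:-→d15:-→d16:-→d17:-→d18:-→d19:-→d20:H2→d21:-→d22:-→d23:-→d24:-→d25:-→d26:-→d27:-→d28:-→d29:-→d30:-→d31:-→d32:H0  best=H0
  + 82.169.33.0/24 (H1) depth=24
  - 44.114.150.0/24 clear@24
  + 139.36.74.0/24 (H2) depth=24

== LOOKUPS ==
["H2","H2","H2","H0","H0","H2","H0","H2","H2","no-route","H2","H2","no-route","H0"]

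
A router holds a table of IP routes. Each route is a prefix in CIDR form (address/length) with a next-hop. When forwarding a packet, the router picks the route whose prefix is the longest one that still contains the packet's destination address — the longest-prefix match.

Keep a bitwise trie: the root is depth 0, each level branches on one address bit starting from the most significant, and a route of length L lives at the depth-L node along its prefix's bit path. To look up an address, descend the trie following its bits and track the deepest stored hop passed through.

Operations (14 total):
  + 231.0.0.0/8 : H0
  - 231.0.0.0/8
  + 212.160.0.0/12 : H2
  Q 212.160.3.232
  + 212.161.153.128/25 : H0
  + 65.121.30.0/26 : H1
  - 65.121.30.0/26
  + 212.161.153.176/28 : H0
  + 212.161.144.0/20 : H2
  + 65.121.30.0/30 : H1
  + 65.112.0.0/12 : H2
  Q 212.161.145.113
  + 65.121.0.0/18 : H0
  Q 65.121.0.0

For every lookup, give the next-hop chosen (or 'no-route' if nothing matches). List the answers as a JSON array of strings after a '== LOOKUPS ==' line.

Trace:
  + 231.0.0.0/8 (H0) depth=8
  - 231.0.0.0/8 clear@8
  + 212.160.0.0/12 (H2) depth=12
  Q 212.160.3.232: descend 110101001010 ; hops seen [H2] ; pick H2
  + 212.161.153.128/25 (H0) depth=25
  + 65.121.30.0/26 (H1) depth=26
  - 65.121.30.0/26 clear@26
  + 212.161.153.176/28 (H0) depth=28
  + 212.161.144.0/20 (H2) depth=20
  + 65.121.30.0/30 (H1) depth=30
  + 65.112.0.0/12 (H2) depth=12
  Q 212.161.145.113: descend 11010100101000011001 ; hops seen [H2,H2] ; pick H2
  + 65.121.0.0/18 (H0) depth=18
  Q 65.121.0.0: descend 0100000101111001000 ; hops seen [H2,H0] ; pick H0

== LOOKUPS ==
["H2","H2","H0"]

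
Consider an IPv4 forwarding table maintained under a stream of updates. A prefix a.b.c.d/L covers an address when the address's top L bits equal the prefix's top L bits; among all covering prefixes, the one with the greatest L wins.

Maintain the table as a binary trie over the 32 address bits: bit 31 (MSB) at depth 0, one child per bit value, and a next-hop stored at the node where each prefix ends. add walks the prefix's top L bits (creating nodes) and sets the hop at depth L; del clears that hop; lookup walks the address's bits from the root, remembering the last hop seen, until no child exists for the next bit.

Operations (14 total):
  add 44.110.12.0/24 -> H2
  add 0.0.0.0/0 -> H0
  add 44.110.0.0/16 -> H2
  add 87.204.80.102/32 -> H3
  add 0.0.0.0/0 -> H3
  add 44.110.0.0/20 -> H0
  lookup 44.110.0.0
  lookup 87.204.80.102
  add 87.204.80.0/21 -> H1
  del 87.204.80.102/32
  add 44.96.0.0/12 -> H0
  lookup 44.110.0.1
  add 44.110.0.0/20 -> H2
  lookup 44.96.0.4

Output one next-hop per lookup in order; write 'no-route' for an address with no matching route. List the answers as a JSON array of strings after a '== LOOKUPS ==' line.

Apply in order:
  add 44.110.12.0/24 -> H2 at depth 24
  add 0.0.0.0/0 -> H0 at depth 0
  add 44.110.0.0/16 -> H2 at depth 16
  add 87.204.80.102/32 -> H3 at depth 32
  add 0.0.0.0/0 -> H3 at depth 0
  add 44.110.0.0/20 -> H0 at depth 20
  lookup 44.110.0.0: bits 00101100011011100000 walk d0:H3→d1:-→d2:-→d3:-→d4:-→d5:-→d6:-→d7:-→d8:-→d9:-→d10:-→d11:-→d12:-→d13:-→d14:-→d15:-→d16:H2→d17:-→d18:-→d19:-→d20:H0 -> H0
  lookup 87.204.80.102: bits 01010111110011000101000001100110 walk d0:H3→d1:-→d2:-→d3:-→d4:-→d5:-→d6:-→d7:-→d8:-→d9:-→d10:-→d11:-→d12:-→d13:-→d14:-→d15:-→d16:-→d17:-→d18:-→d19:-→d20:-→d21:-→d22:-→d23:-→d24:-→d25:-→d26:-→d27:-→d28:-→d29:-→d30:-→d31:-→d32:H3 -> H3
  add 87.204.80.0/21 -> H1 at depth 21
  del 87.204.80.102/32 (clear depth 32)
  add 44.96.0.0/12 -> H0 at depth 12
  lookup 44.110.0.1: bits 00101100011011100000 walk d0:H3→d1:-→d2:-→d3:-→d4:-→d5:-→d6:-→d7:-→d8:-→d9:-→d10:-→d11:-→d12:H0→d13:-→d14:-→d15:-→d16:H2→d17:-→d18:-→d19:-→d20:H0 -> H0
  add 44.110.0.0/20 -> H2 at depth 20
  lookup 44.96.0.4: bits 001011000110 walk d0:H3→d1:-→d2:-→d3:-→d4:-→d5:-→d6:-→d7:-→d8:-→d9:-→d10:-→d11:-→d12:H0 -> H0

== LOOKUPS ==
["H0","H3","H0","H0"]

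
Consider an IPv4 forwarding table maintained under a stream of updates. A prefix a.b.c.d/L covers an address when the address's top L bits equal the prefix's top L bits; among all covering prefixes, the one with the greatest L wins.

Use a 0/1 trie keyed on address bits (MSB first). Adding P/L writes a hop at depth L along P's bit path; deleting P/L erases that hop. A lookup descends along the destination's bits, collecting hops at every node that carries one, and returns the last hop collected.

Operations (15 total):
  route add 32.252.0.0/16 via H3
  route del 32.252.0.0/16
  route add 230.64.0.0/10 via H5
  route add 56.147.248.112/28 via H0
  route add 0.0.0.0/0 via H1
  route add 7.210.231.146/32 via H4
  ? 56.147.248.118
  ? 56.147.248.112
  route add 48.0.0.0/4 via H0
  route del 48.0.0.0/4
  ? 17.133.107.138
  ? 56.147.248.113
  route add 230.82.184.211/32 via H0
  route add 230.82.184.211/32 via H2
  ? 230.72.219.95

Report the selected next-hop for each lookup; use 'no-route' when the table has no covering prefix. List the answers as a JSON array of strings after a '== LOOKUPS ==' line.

Apply in order:
  + 32.252.0.0/16 (H3) depth=16
  - 32.252.0.0/16 clear@16
  + 230.64.0.0/10 (H5) depth=10
  + 56.147.248.112/28 (H0) depth=28
  + 0.0.0.0/0 (H1) depth=0
  + 7.210.231.146/32 (H4) depth=32
  Q 56.147.248.118: descend 0011100010010011111110000111 ; hops seen [H1,H0] ; pick H0
  Q 56.147.248.112: descend 0011100010010011111110000111 ; hops seen [H1,H0] ; pick H0
  + 48.0.0.0/4 (H0) depth=4
  - 48.0.0.0/4 clear@4
  Q 17.133.107.138: descend 000 ; hops seen [H1] ; pick H1
  Q 56.147.248.113: descend 0011100010010011111110000111 ; hops seen [H1,H0] ; pick H0
  + 230.82.184.211/32 (H0) depth=32
  + 230.82.184.211/32 (H2) depth=32
  Q 230.72.219.95: descend 11100110010 ; hops seen [H1,H5] ; pick H5

== LOOKUPS ==
["H0","H0","H1","H0","H5"]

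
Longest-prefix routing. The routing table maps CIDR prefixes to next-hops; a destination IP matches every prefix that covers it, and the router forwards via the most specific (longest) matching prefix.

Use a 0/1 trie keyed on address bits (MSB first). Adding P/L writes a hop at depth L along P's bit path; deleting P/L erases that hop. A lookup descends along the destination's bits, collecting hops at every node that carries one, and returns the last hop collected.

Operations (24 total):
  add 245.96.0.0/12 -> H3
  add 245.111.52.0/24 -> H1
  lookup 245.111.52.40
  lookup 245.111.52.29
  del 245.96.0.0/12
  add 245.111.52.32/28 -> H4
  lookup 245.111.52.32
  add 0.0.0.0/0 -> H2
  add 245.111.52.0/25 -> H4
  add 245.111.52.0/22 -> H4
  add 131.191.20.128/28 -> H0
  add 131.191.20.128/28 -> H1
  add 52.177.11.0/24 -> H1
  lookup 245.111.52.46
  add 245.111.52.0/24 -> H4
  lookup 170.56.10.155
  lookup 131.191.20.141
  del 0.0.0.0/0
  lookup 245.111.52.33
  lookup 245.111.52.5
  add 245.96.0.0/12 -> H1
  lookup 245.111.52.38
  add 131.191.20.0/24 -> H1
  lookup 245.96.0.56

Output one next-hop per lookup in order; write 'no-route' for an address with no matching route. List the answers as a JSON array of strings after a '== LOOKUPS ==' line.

Process each operation:
  add 245.96.0.0/12 -> H3 at depth 12
  add 245.111.52.0/24 -> H1 at depth 24
  Q 245.111.52.40: descend 111101010110111100110100 ; hops seen [H3,H1] ; pick H1
  Q 245.111.52.29: descend 111101010110111100110100 ; hops seen [H3,H1] ; pick H1
  del 245.96.0.0/12 (clear depth 12)
  add 245.111.52.32/28 -> H4 at depth 28
  Q 245.111.52.32: descend 1111010101101111001101000010 ; hops seen [H1,H4] ; pick H4
  add 0.0.0.0/0 -> H2 at depth 0
  add 245.111.52.0/25 -> H4 at depth 25
  add 245.111.52.0/22 -> H4 at depth 22
  add 131.191.20.128/28 -> H0 at depth 28
  add 131.191.20.128/28 -> H1 at depth 28
  add 52.177.11.0/24 -> H1 at depth 24
  Q 245.111.52.46: descend 1111010101101111001101000010 ; hops seen [H2,H4,H1,H4,H4] ; pick H4
  add 245.111.52.0/24 -> H4 at depth 24
  Q 170.56.10.155: descend 10 ; hops seen [H2] ; pick H2
  Q 131.191.20.141: descend 1000001110111111000101001000 ; hops seen [H2,H1] ; pick H1
  del 0.0.0.0/0 (clear depth 0)
  Q 245.111.52.33: descend 1111010101101111001101000010 ; hops seen [H4,H4,H4,H4] ; pick H4
  Q 245.111.52.5: descend 11110101011011110011010000 ; hops seen [H4,H4,H4] ; pick H4
  add 245.96.0.0/12 -> H1 at depth 12
  Q 245.111.52.38: descend 1111010101101111001101000010 ; hops seen [H1,H4,H4,H4,H4] ; pick H4
  add 131.191.20.0/24 -> H1 at depth 24
  Q 245.96.0.56: descend 111101010110 ; hops seen [H1] ; pick H1

== LOOKUPS ==
["H1","H1","H4","H4","H2","H1","H4","H4","H4","H1"]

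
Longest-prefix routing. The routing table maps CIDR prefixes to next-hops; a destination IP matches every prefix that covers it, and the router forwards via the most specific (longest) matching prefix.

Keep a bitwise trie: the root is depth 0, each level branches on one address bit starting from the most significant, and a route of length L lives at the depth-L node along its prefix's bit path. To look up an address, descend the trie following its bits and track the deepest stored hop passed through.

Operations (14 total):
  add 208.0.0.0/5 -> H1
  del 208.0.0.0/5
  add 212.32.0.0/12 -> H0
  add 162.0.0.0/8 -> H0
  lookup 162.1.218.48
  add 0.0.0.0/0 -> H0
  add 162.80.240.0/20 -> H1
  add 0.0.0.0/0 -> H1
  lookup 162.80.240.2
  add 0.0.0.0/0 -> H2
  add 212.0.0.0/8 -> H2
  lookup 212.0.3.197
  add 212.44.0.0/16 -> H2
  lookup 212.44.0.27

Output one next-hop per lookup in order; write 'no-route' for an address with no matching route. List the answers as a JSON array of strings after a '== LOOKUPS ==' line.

Trace:
  add 208.0.0.0/5 -> H1 at depth 5
  del 208.0.0.0/5 (clear depth 5)
  add 212.32.0.0/12 -> H0 at depth 12
  add 162.0.0.0/8 -> H0 at depth 8
  lookup 162.1.218.48: bits 10100010 walk d0:-→d1:-→d2:-→d3:-→d4:-→d5:-→d6:-→d7:-→d8:H0 -> H0
  add 0.0.0.0/0 -> H0 at depth 0
  add 162.80.240.0/20 -> H1 at depth 20
  add 0.0.0.0/0 -> H1 at depth 0
  lookup 162.80.240.2: bits 10100010010100001111 walk d0:H1→d1:-→d2:-→d3:-→d4:-→d5:-→d6:-→d7:-→d8:H0→d9:-→d10:-→d11:-→d12:-→d13:-→d14:-→d15:-→d16:-→d17:-→d18:-→d19:-→d20:H1 -> H1
  add 0.0.0.0/0 -> H2 at depth 0
  add 212.0.0.0/8 -> H2 at depth 8
  lookup 212.0.3.197: bits 1101010000 walk d0:H2→d1:-→d2:-→d3:-→d4:-→d5:-→d6:-→d7:-→d8:H2→d9:-→d10:- -> H2
  add 212.44.0.0/16 -> H2 at depth 16
  lookup 212.44.0.27: bits 1101010000101100 walk d0:H2→d1:-→d2:-→d3:-→d4:-→d5:-→d6:-→d7:-→d8:H2→d9:-→d10:-→d11:-→d12:H0→d13:-→d14:-→d15:-→d16:H2 -> H2

== LOOKUPS ==
["H0","H1","H2","H2"]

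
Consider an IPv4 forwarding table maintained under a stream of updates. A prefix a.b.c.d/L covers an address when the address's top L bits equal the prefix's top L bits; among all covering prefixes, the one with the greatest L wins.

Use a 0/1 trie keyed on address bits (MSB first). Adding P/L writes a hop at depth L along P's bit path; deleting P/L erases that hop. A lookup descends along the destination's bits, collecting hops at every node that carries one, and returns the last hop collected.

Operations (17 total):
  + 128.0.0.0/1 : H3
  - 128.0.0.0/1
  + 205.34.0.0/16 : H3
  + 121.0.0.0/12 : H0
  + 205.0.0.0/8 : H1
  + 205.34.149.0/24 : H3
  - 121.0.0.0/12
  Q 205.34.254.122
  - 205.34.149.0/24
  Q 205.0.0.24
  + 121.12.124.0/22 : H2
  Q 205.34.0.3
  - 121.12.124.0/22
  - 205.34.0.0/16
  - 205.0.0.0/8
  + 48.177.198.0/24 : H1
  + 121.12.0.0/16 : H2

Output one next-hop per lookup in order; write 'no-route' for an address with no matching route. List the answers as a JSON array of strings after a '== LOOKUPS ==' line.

Trace:
  + 128.0.0.0/1 (H3) depth=1
  - 128.0.0.0/1 clear@1
  + 205.34.0.0/16 (H3) depth=16
  + 121.0.0.0/12 (H0) depth=12
  + 205.0.0.0/8 (H1) depth=8
  + 205.34.149.0/24 (H3) depth=24
  - 121.0.0.0/12 clear@12
  Q 205.34.254.122: descend 11001101001000101 ; hops seen [H1,H3] ; pick H3
  - 205.34.149.0/24 clear@24
  Q 205.0.0.24: descend 1100110100 ; hops seen [H1] ; pick H1
  + 121.12.124.0/22 (H2) depth=22
  Q 205.34.0.3: descend 1100110100100010 ; hops seen [H1,H3] ; pick H3
  - 121.12.124.0/22 clear@22
  - 205.34.0.0/16 clear@16
  - 205.0.0.0/8 clear@8
  + 48.177.198.0/24 (H1) depth=24
  + 121.12.0.0/16 (H2) depth=16

== LOOKUPS ==
["H3","H1","H3"]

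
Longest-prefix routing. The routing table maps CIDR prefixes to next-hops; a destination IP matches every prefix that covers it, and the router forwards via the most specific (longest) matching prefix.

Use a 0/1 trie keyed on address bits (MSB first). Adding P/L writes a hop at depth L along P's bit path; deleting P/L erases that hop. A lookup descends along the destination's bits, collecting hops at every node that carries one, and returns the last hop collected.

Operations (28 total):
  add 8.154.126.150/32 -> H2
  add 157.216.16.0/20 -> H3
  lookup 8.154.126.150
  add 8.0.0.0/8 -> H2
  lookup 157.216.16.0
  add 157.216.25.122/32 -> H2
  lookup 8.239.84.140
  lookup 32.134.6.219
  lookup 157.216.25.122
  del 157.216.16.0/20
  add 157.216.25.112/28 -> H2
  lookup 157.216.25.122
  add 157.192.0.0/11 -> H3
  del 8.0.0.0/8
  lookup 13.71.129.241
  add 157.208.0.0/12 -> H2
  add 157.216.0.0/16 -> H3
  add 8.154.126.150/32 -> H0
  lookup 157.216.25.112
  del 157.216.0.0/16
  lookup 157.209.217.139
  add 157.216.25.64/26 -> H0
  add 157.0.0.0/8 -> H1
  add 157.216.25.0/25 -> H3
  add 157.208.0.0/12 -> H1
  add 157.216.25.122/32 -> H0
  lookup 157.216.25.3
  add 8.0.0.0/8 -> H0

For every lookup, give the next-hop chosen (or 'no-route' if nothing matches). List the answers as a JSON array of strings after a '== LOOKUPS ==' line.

Trace:
  add 8.154.126.150/32 -> H2 at depth 32
  add 157.216.16.0/20 -> H3 at depth 20
  lookup 8.154.126.150: bits 00001000100110100111111010010110 walk d0:-→d1:-→d2:-→d3:-→d4:-→d5:-→d6:-→d7:-→d8:-→d9:-→d10:-→d11:-→d12:-→d13:-→d14:-→d15:-→d16:-→d17:-→d18:-→d19:-→d20:-→d21:-→d22:-→d23:-→d24:-→d25:-→d26:-→d27:-→d28:-→d29:-→d30:-→d31:-→d32:H2 -> H2
  add 8.0.0.0/8 -> H2 at depth 8
  lookup 157.216.16.0: bits 10011101110110000001 walk d0:-→d1:-→d2:-→d3:-→d4:-→d5:-→d6:-→d7:-→d8:-→d9:-→d10:-→d11:-→d12:-→d13:-→d14:-→d15:-→d16:-→d17:-→d18:-→d19:-→d20:H3 -> H3
  add 157.216.25.122/32 -> H2 at depth 32
  lookup 8.239.84.140: bits 000010001 walk d0:-→d1:-→d2:-→d3:-→d4:-→d5:-→d6:-→d7:-→d8:H2→d9:- -> H2
  lookup 32.134.6.219: bits 00 walk d0:-→d1:-→d2:- -> no-route
  lookup 157.216.25.122: bits 10011101110110000001100101111010 walk d0:-→d1:-→d2:-→d3:-→d4:-→d5:-→d6:-→d7:-→d8:-→d9:-→d10:-→d11:-→d12:-→d13:-→d14:-→d15:-→d16:-→d17:-→d18:-→d19:-→d20:H3→d21:-→d22:-→d23:-→d24:-→d25:-→d26:-→d27:-→d28:-→d29:-→d30:-→d31:-→d32:H2 -> H2
  - 157.216.16.0/20 clear@20
  add 157.216.25.112/28 -> H2 at depth 28
  lookup 157.216.25.122: bits 10011101110110000001100101111010 walk d0:-→d1:-→d2:-→d3:-→d4:-→d5:-→d6:-→d7:-→d8:-→d9:-→d10:-→d11:-→d12:-→d13:-→d14:-→d15:-→d16:-→d17:-→d18:-→d19:-→d20:-→d21:-→d22:-→d23:-→d24:-→d25:-→d26:-→d27:-→d28:H2→d29:-→d30:-→d31:-→d32:H2 -> H2
  add 157.192.0.0/11 -> H3 at depth 11
  - 8.0.0.0/8 clear@8
  lookup 13.71.129.241: bits 00001 walk d0:-→d1:-→d2:-→d3:-→d4:-→d5:- -> no-route
  add 157.208.0.0/12 -> H2 at depth 12
  add 157.216.0.0/16 -> H3 at depth 16
  add 8.154.126.150/32 -> H0 at depth 32
  lookup 157.216.25.112: bits 1001110111011000000110010111 walk d0:-→d1:-→d2:-→d3:-→d4:-→d5:-→d6:-→d7:-→d8:-→d9:-→d10:-→d11:H3→d12:H2→d13:-→d14:-→d15:-→d16:H3→d17:-→d18:-→d19:-→d20:-→d21:-→d22:-→d23:-→d24:-→d25:-→d26:-→d27:-→d28:H2 -> H2
  - 157.216.0.0/16 clear@16
  lookup 157.209.217.139: bits 100111011101 walk d0:-→d1:-→d2:-→d3:-→d4:-→d5:-→d6:-→d7:-→d8:-→d9:-→d10:-→d11:H3→d12:H2 -> H2
  add 157.216.25.64/26 -> H0 at depth 26
  add 157.0.0.0/8 -> H1 at depth 8
  add 157.216.25.0/25 -> H3 at depth 25
  add 157.208.0.0/12 -> H1 at depth 12
  add 157.216.25.122/32 -> H0 at depth 32
  lookup 157.216.25.3: bits 1001110111011000000110010 walk d0:-→d1:-→d2:-→d3:-→d4:-→d5:-→d6:-→d7:-→d8:H1→d9:-→d10:-→d11:H3→d12:H1→d13:-→d14:-→d15:-→d16:-→d17:-→d18:-→d19:-→d20:-→d21:-→d22:-→d23:-→d24:-→d25:H3 -> H3
  add 8.0.0.0/8 -> H0 at depth 8

== LOOKUPS ==
["H2","H3","H2","no-route","H2","H2","no-route","H2","H2","H3"]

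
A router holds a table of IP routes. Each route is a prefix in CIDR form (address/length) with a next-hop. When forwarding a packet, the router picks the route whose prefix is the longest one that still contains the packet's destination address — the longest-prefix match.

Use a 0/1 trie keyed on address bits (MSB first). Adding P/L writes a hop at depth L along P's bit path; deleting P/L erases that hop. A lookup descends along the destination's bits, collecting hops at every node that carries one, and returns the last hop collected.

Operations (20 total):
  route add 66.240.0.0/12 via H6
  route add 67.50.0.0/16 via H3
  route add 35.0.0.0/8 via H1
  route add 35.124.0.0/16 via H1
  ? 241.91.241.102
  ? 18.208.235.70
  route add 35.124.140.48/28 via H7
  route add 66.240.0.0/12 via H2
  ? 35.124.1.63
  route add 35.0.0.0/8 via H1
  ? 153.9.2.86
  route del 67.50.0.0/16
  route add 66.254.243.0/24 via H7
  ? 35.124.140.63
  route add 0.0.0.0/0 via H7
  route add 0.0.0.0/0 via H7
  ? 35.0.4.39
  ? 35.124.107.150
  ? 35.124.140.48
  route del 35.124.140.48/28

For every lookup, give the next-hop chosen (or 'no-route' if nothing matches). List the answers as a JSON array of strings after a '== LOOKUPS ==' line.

Trace:
  + 66.240.0.0/12 (H6) depth=12
  + 67.50.0.0/16 (H3) depth=16
  + 35.0.0.0/8 (H1) depth=8
  + 35.124.0.0/16 (H1) depth=16
  lookup 241.91.241.102: bits ε walk d0:- -> no-route
  lookup 18.208.235.70: bits 00 walk d0:-→d1:-→d2:- -> no-route
  + 35.124.140.48/28 (H7) depth=28
  + 66.240.0.0/12 (H2) depth=12
  lookup 35.124.1.63: bits 0010001101111100 walk d0:-→d1:-→d2:-→d3:-→d4:-→d5:-→d6:-→d7:-→d8:H1→d9:-→d10:-→d11:-→d12:-→d13:-→d14:-→d15:-→d16:H1 -> H1
  + 35.0.0.0/8 (H1) depth=8
  lookup 153.9.2.86: bits ε walk d0:- -> no-route
  del 67.50.0.0/16 (clear depth 16)
  + 66.254.243.0/24 (H7) depth=24
  lookup 35.124.140.63: bits 0010001101111100100011000011 walk d0:-→d1:-→d2:-→d3:-→d4:-→d5:-→d6:-→d7:-→d8:H1→d9:-→d10:-→d11:-→d12:-→d13:-→d14:-→d15:-→d16:H1→d17:-→d18:-→d19:-→d20:-→d21:-→d22:-→d23:-→d24:-→d25:-→d26:-→d27:-→d28:H7 -> H7
  + 0.0.0.0/0 (H7) depth=0
  + 0.0.0.0/0 (H7) depth=0
  lookup 35.0.4.39: bits 001000110 walk d0:H7→d1:-→d2:-→d3:-→d4:-→d5:-→d6:-→d7:-→d8:H1→d9:- -> H1
  lookup 35.124.107.150: bits 0010001101111100 walk d0:H7→d1:-→d2:-→d3:-→d4:-→d5:-→d6:-→d7:-→d8:H1→d9:-→d10:-→d11:-→d12:-→d13:-→d14:-→d15:-→d16:H1 -> H1
  lookup 35.124.140.48: bits 0010001101111100100011000011 walk d0:H7→d1:-→d2:-→d3:-→d4:-→d5:-→d6:-→d7:-→d8:H1→d9:-→d10:-→d11:-→d12:-→d13:-→d14:-→d15:-→d16:H1→d17:-→d18:-→d19:-→d20:-→d21:-→d22:-→d23:-→d24:-→d25:-→d26:-→d27:-→d28:H7 -> H7
  del 35.124.140.48/28 (clear depth 28)

== LOOKUPS ==
["no-route","no-route","H1","no-route","H7","H1","H1","H7"]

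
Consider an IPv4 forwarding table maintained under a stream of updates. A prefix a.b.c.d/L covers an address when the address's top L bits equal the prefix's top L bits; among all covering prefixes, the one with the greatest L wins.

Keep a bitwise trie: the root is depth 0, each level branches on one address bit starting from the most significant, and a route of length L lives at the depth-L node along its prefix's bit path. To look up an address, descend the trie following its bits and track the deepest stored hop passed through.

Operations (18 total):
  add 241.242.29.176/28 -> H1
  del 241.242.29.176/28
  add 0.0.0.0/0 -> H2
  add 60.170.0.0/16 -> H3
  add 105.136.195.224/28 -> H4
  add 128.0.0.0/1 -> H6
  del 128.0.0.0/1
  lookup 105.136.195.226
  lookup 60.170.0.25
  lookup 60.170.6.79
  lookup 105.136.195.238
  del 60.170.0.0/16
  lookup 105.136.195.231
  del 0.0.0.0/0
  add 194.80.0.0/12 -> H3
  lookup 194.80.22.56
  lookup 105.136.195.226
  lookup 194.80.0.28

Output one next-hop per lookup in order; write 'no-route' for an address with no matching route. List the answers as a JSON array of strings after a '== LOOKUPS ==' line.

Apply in order:
  + 241.242.29.176/28 (H1) depth=28
  - 241.242.29.176/28 clear@28
  + 0.0.0.0/0 (H2) depth=0
  + 60.170.0.0/16 (H3) depth=16
  + 105.136.195.224/28 (H4) depth=28
  + 128.0.0.0/1 (H6) depth=1
  - 128.0.0.0/1 clear@1
  ? 105.136.195.226  path d0:H2→d1:-→d2:-→d3:-→d4:-→d5:-→d6:-→d7:-→d8:-→d9:-→d10:-→d11:-→d12:-→d13:-→d14:-→d15:-→d16:-→d17:-→d18:-→d19:-→d20:-→d21:-→d22:-→d23:-→d24:-→d25:-→d26:-→d27:-→d28:H4  best=H4
  ? 60.170.0.25  path d0:H2→d1:-→d2:-→d3:-→d4:-→d5:-→d6:-→d7:-→d8:-→d9:-→d10:-→d11:-→d12:-→d13:-→d14:-→d15:-→d16:H3  best=H3
  ? 60.170.6.79  path d0:H2→d1:-→d2:-→d3:-→d4:-→d5:-→d6:-→d7:-→d8:-→d9:-→d10:-→d11:-→d12:-→d13:-→d14:-→d15:-→d16:H3  best=H3
  ? 105.136.195.238  path d0:H2→d1:-→d2:-→d3:-→d4:-→d5:-→d6:-→d7:-→d8:-→d9:-→d10:-→d11:-→d12:-→d13:-→d14:-→d15:-→d16:-→d17:-→d18:-→d19:-→d20:-→d21:-→d22:-→d23:-→d24:-→d25:-→d26:-→d27:-→d28:H4  best=H4
  - 60.170.0.0/16 clear@16
  ? 105.136.195.231  path d0:H2→d1:-→d2:-→d3:-→d4:-→d5:-→d6:-→d7:-→d8:-→d9:-→d10:-→d11:-→d12:-→d13:-→d14:-→d15:-→d16:-→d17:-→d18:-→d19:-→d20:-→d21:-→d22:-→d23:-→d24:-→d25:-→d26:-→d27:-→d28:H4  best=H4
  - 0.0.0.0/0 clear@0
  + 194.80.0.0/12 (H3) depth=12
  ? 194.80.22.56  path d0:-→d1:-→d2:-→d3:-→d4:-→d5:-→d6:-→d7:-→d8:-→d9:-→d10:-→d11:-→d12:H3  best=H3
  ? 105.136.195.226  path d0:-→d1:-→d2:-→d3:-→d4:-→d5:-→d6:-→d7:-→d8:-→d9:-→d10:-→d11:-→d12:-→d13:-→d14:-→d15:-→d16:-→d17:-→d18:-→d19:-→d20:-→d21:-→d22:-→d23:-→d24:-→d25:-→d26:-→d27:-→d28:H4  best=H4
  ? 194.80.0.28  path d0:-→d1:-→d2:-→d3:-→d4:-→d5:-→d6:-→d7:-→d8:-→d9:-→d10:-→d11:-→d12:H3  best=H3

== LOOKUPS ==
["H4","H3","H3","H4","H4","H3","H4","H3"]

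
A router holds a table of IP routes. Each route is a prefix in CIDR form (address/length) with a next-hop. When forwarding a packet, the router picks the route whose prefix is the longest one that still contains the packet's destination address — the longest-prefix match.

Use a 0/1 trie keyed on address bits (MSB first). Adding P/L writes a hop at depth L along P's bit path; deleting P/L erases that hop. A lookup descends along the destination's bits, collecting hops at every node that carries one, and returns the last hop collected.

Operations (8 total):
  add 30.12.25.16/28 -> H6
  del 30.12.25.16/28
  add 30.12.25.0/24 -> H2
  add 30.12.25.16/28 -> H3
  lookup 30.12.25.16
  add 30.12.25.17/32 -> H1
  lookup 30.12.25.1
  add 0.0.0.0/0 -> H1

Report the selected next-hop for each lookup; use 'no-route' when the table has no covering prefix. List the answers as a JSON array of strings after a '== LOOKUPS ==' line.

Apply in order:
  + 30.12.25.16/28 (H6) depth=28
  - 30.12.25.16/28 clear@28
  + 30.12.25.0/24 (H2) depth=24
  + 30.12.25.16/28 (H3) depth=28
  ? 30.12.25.16  path d0:-→d1:-→d2:-→d3:-→d4:-→d5:-→d6:-→d7:-→d8:-→d9:-→d10:-→d11:-→d12:-→d13:-→d14:-→d15:-→d16:-→d17:-→d18:-→d19:-→d20:-→d21:-→d22:-→d23:-→d24:H2→d25:-→d26:-→d27:-→d28:H3  best=H3
  + 30.12.25.17/32 (H1) depth=32
  ? 30.12.25.1  path d0:-→d1:-→d2:-→d3:-→d4:-→d5:-→d6:-→d7:-→d8:-→d9:-→d10:-→d11:-→d12:-→d13:-→d14:-→d15:-→d16:-→d17:-→d18:-→d19:-→d20:-→d21:-→d22:-→d23:-→d24:H2→d25:-→d26:-→d27:-  best=H2
  + 0.0.0.0/0 (H1) depth=0

== LOOKUPS ==
["H3","H2"]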